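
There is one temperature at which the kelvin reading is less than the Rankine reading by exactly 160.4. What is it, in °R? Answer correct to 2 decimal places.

360.90°R

Let R be the Rankine reading. The kelvin reading is K = 5/9·R.
Require K - R = -160.4: (-4/9)·R = -160.4.
R = (-160.4) / (-4/9) = 360.90.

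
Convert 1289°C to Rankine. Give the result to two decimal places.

2811.87°R

In Rankine: 1289.0000 × 1.8 + 491.67 = 2811.87°R.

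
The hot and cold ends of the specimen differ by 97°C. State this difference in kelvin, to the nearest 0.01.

97.00 K

Celsius and kelvin degrees are the same size, so the interval is unchanged: 97.00.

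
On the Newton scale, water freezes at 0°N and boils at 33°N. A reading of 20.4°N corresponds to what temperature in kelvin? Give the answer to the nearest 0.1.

335.0 K

Linear interpolation between the fixed points: C = (20.4 - 0) × 100 / (33 - 0) = 61.8182°C.
Then 61.8182 + 273.15 = 335.0 K.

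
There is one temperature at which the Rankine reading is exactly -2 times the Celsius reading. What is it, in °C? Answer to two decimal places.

-129.39°C

Let C be the Celsius reading. The Rankine reading is R = 1.8·C + 491.67.
Require R = -2·C: 1.8·C + 491.67 = -2·C.
(3.8)·C = -491.67  ⇒  C = -129.39.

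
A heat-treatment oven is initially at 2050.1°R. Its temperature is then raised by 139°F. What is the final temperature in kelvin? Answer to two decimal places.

Initial temperature in Celsius: (2050.1 - 491.67) × 5/9 = 865.7944°C.
The 139°F change is an interval, so only the factor 5/9 applies: +139 × 5/9 = +77.2222°C.
Final Celsius temperature: 865.7944 + 77.2222 = 943.0167°C.
In kelvin: 943.0167 + 273.15 = 1216.17 K.

1216.17 K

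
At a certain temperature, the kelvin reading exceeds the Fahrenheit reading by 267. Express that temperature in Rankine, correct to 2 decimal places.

433.51°R

Let x be the Fahrenheit reading; then the kelvin reading is 5/9·x + 255.372.
(5/9·x + 255.372) - x = 267  ⇒  (-4/9)·x = 11.6278  ⇒  x = -26.1625°F.
In Celsius: (-26.1625 - 32) × 5/9 = -32.3125°C.
In Rankine: -32.3125 × 1.8 + 491.67 = 433.51°R.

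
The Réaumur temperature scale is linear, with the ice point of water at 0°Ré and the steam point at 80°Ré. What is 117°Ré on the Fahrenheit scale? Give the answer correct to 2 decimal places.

Linear interpolation between the fixed points: C = (117 - 0) × 100 / (80 - 0) = 146.2500°C.
Then 146.2500 × 1.8 + 32 = 295.25°F.

295.25°F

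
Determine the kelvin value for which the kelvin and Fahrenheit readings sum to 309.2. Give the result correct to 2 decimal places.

274.60 K

Let K be the kelvin reading. The Fahrenheit reading is F = 1.8·K - 459.67.
Require K + F = 309.2: (2.8)·K - 459.67 = 309.2.
K = (309.2 + 459.67) / (2.8) = 274.60.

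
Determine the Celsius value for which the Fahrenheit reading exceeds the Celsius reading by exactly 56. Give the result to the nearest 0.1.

Let C be the Celsius reading. The Fahrenheit reading is F = 1.8·C + 32.
Require F - C = 56: (0.8)·C + 32 = 56.
C = (56 - 32) / (0.8) = 30.0.

30.0°C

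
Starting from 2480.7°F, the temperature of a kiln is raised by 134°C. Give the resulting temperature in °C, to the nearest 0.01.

Initial temperature in Celsius: (2480.7 - 32) × 5/9 = 1360.3889°C.
Final Celsius temperature: 1360.3889 + 134.0000 = 1494.3889°C.

1494.39°C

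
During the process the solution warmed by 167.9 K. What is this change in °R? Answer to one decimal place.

An interval of 1 K corresponds to 1.8°R.
167.9 × 1.8 = 302.2.

302.2°R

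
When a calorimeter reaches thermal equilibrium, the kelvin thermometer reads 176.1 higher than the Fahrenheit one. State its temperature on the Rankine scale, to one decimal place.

638.0°R

Let x be the Fahrenheit reading; then the kelvin reading is 5/9·x + 255.372.
(5/9·x + 255.372) - x = 176.1  ⇒  (-4/9)·x = -79.2722  ⇒  x = 178.3625°F.
In Celsius: (178.3625 - 32) × 5/9 = 81.3125°C.
In Rankine: 81.3125 × 1.8 + 491.67 = 638.0°R.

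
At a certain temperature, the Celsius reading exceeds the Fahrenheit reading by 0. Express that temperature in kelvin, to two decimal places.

Let x be the Fahrenheit reading; then the Celsius reading is 5/9·x - 17.7778.
(5/9·x - 17.7778) - x = 0  ⇒  (-4/9)·x = 17.7778  ⇒  x = -40.0000°F.
In Celsius: (-40 - 32) × 5/9 = -40.0000°C.
In kelvin: -40.0000 + 273.15 = 233.15 K.

233.15 K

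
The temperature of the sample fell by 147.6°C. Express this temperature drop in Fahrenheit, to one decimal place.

Only the scale ratio 1.8 matters for a change in temperature.
147.6 × 1.8 = 265.7.

265.7°F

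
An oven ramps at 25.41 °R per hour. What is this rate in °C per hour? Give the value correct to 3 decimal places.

14.117 °C/hour

The quantity depends on a temperature interval, so only the ratio of degree sizes applies; the offset between the scales is irrelevant.
A change of 1°R is a change of 5/9°C, so 25.41 × 5/9 = 14.117.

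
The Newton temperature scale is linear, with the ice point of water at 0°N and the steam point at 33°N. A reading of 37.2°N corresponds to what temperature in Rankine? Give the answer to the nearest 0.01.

694.58°R

Linear interpolation between the fixed points: C = (37.2 - 0) × 100 / (33 - 0) = 112.7273°C.
Then 112.7273 × 1.8 + 491.67 = 694.58°R.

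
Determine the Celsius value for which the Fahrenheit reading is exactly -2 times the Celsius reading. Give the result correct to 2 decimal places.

-8.42°C

Let C be the Celsius reading. The Fahrenheit reading is F = 1.8·C + 32.
Require F = -2·C: 1.8·C + 32 = -2·C.
(3.8)·C = -32  ⇒  C = -8.42.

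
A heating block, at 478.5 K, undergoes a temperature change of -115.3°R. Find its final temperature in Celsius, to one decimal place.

Initial temperature in Celsius: 478.5 - 273.15 = 205.3500°C.
The 115.3°R change is an interval, so only the factor 5/9 applies: -115.3 × 5/9 = -64.0556°C.
Final Celsius temperature: 205.3500 - 64.0556 = 141.2944°C.

141.3°C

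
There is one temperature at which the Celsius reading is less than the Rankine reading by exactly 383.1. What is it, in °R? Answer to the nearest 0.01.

Let R be the Rankine reading. The Celsius reading is C = 5/9·R - 273.15.
Require C - R = -383.1: (-4/9)·R - 273.15 = -383.1.
R = (-383.1 + 273.15) / (-4/9) = 247.39.

247.39°R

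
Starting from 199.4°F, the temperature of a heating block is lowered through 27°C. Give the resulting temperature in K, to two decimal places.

339.15 K

Initial temperature in Celsius: (199.4 - 32) × 5/9 = 93.0000°C.
Final Celsius temperature: 93.0000 - 27.0000 = 66.0000°C.
In kelvin: 66.0000 + 273.15 = 339.15 K.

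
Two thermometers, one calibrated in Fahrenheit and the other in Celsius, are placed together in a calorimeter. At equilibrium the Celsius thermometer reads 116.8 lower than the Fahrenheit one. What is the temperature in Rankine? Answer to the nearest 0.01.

Let x be the Fahrenheit reading; then the Celsius reading is 5/9·x - 17.7778.
(5/9·x - 17.7778) - x = -116.8  ⇒  (-4/9)·x = -99.0222  ⇒  x = 222.8000°F.
In Celsius: (222.8 - 32) × 5/9 = 106.0000°C.
In Rankine: 106.0000 × 1.8 + 491.67 = 682.47°R.

682.47°R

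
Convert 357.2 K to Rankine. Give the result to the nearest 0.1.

In Celsius: 357.2 - 273.15 = 84.0500°C.
In Rankine: 84.0500 × 1.8 + 491.67 = 643.0°R.

643.0°R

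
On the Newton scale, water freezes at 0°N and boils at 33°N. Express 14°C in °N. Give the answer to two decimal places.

Linearly onto the Newton scale: 0 + (14.0000 / 100) × (33 - 0) = 4.62°N.

4.62°N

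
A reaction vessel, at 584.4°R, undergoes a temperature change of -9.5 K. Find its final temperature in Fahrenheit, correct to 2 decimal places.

Initial temperature in Celsius: (584.4 - 491.67) × 5/9 = 51.5167°C.
The 9.5 K change is an interval; Kelvin and Celsius degrees are the same size, so ΔC = -9.5°C.
Final Celsius temperature: 51.5167 - 9.5000 = 42.0167°C.
In Fahrenheit: 42.0167 × 1.8 + 32 = 107.63°F.

107.63°F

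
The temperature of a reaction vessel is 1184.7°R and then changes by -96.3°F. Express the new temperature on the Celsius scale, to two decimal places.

331.52°C

Initial temperature in Celsius: (1184.7 - 491.67) × 5/9 = 385.0167°C.
The 96.3°F change is an interval, so only the factor 5/9 applies: -96.3 × 5/9 = -53.5000°C.
Final Celsius temperature: 385.0167 - 53.5000 = 331.5167°C.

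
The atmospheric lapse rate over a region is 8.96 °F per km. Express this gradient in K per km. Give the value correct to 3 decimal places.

The quantity depends on a temperature interval, so only the ratio of degree sizes applies; the offset between the scales is irrelevant.
A change of 1°F is a change of 5/9 K, so 8.96 × 5/9 = 4.978.

4.978 K/km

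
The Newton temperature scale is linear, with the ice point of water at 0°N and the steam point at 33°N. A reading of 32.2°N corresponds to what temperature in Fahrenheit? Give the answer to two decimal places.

Linear interpolation between the fixed points: C = (32.2 - 0) × 100 / (33 - 0) = 97.5758°C.
Then 97.5758 × 1.8 + 32 = 207.64°F.

207.64°F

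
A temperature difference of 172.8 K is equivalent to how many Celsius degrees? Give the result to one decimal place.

Kelvin and Celsius degrees are the same size, so the interval is unchanged: 172.8.

172.8°C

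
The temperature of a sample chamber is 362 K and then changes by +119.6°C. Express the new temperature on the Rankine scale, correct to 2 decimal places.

866.88°R

Initial temperature in Celsius: 362 - 273.15 = 88.8500°C.
Final Celsius temperature: 88.8500 + 119.6000 = 208.4500°C.
In Rankine: 208.4500 × 1.8 + 491.67 = 866.88°R.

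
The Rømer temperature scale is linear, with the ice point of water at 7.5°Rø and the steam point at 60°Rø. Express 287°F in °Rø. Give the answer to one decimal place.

81.9°Rø

First in Celsius: (287 - 32) × 5/9 = 141.6667°C.
Linearly onto the Rømer scale: 7.5 + (141.6667 / 100) × (60 - 7.5) = 81.9°Rø.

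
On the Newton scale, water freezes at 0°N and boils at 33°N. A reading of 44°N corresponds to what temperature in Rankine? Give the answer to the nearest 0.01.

731.67°R

Linear interpolation between the fixed points: C = (44 - 0) × 100 / (33 - 0) = 133.3333°C.
Then 133.3333 × 1.8 + 491.67 = 731.67°R.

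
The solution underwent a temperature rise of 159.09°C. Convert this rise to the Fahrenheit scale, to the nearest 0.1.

286.4°F

For a temperature interval the offset drops out; only the factor 1.8 applies.
159.09 × 1.8 = 286.4.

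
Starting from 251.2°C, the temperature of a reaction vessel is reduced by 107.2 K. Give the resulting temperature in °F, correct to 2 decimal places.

The 107.2 K change is an interval; Kelvin and Celsius degrees are the same size, so ΔC = -107.2°C.
Final Celsius temperature: 251.2000 - 107.2000 = 144.0000°C.
In Fahrenheit: 144.0000 × 1.8 + 32 = 291.20°F.

291.20°F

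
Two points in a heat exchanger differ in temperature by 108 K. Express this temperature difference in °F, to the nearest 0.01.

194.40°F

Only the scale ratio 1.8 matters for a change in temperature.
108 × 1.8 = 194.40.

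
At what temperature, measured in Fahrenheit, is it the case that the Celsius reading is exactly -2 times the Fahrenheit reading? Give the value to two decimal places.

6.96°F

Let F be the Fahrenheit reading. The Celsius reading is C = 5/9·F - 17.7778.
Require C = -2·F: 5/9·F - 17.7778 = -2·F.
(23/9)·F = 17.7778  ⇒  F = 6.96.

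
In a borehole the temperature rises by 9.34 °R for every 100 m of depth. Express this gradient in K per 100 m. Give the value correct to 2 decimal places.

The quantity depends on a temperature interval, so only the ratio of degree sizes applies; the offset between the scales is irrelevant.
A change of 1°R is a change of 5/9 K, so 9.34 × 5/9 = 5.19.

5.19 K/100 m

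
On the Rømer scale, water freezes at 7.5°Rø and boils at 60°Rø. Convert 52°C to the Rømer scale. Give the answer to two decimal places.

34.80°Rø

Linearly onto the Rømer scale: 7.5 + (52.0000 / 100) × (60 - 7.5) = 34.80°Rø.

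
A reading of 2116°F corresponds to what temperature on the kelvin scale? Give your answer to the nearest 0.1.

In Celsius: (2116 - 32) × 5/9 = 1157.7778°C.
In kelvin: 1157.7778 + 273.15 = 1430.9 K.

1430.9 K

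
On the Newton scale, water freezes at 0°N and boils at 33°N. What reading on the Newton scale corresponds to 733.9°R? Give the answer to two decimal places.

44.41°N

First in Celsius: (733.9 - 491.67) × 5/9 = 134.5722°C.
Linearly onto the Newton scale: 0 + (134.5722 / 100) × (33 - 0) = 44.41°N.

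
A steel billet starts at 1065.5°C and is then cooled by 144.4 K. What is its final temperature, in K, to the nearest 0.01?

The 144.4 K change is an interval; Kelvin and Celsius degrees are the same size, so ΔC = -144.4°C.
Final Celsius temperature: 1065.5000 - 144.4000 = 921.1000°C.
In kelvin: 921.1000 + 273.15 = 1194.25 K.

1194.25 K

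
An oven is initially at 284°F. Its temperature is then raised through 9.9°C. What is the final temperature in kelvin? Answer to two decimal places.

423.05 K

Initial temperature in Celsius: (284 - 32) × 5/9 = 140.0000°C.
Final Celsius temperature: 140.0000 + 9.9000 = 149.9000°C.
In kelvin: 149.9000 + 273.15 = 423.05 K.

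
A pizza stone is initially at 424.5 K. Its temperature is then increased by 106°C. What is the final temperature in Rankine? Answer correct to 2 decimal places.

954.90°R

Initial temperature in Celsius: 424.5 - 273.15 = 151.3500°C.
Final Celsius temperature: 151.3500 + 106.0000 = 257.3500°C.
In Rankine: 257.3500 × 1.8 + 491.67 = 954.90°R.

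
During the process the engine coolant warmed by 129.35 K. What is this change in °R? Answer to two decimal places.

232.83°R

An interval of 1 K corresponds to 1.8°R.
129.35 × 1.8 = 232.83.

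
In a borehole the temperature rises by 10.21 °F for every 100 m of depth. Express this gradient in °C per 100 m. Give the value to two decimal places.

5.67 °C/100 m

The quantity depends on a temperature interval, so only the ratio of degree sizes applies; the offset between the scales is irrelevant.
A change of 1°F is a change of 5/9°C, so 10.21 × 5/9 = 5.67.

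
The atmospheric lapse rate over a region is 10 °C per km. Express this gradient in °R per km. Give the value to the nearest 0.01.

The quantity depends on a temperature interval, so only the ratio of degree sizes applies; the offset between the scales is irrelevant.
A change of 1°C is a change of 1.8°R, so 10 × 1.8 = 18.00.

18.00 °R/km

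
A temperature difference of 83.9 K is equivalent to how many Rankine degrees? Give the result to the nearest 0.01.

For a temperature interval the offset drops out; only the factor 1.8 applies.
83.9 × 1.8 = 151.02.

151.02°R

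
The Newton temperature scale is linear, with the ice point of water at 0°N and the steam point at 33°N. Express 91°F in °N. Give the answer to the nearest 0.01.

First in Celsius: (91 - 32) × 5/9 = 32.7778°C.
Linearly onto the Newton scale: 0 + (32.7778 / 100) × (33 - 0) = 10.82°N.

10.82°N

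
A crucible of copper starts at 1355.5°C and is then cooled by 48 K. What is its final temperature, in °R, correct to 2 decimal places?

2845.17°R

The 48 K change is an interval; Kelvin and Celsius degrees are the same size, so ΔC = -48°C.
Final Celsius temperature: 1355.5000 - 48.0000 = 1307.5000°C.
In Rankine: 1307.5000 × 1.8 + 491.67 = 2845.17°R.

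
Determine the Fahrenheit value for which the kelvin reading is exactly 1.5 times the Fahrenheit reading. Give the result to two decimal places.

Let F be the Fahrenheit reading. The kelvin reading is K = 5/9·F + 255.372.
Require K = 1.5·F: 5/9·F + 255.372 = 1.5·F.
(-17/18)·F = -255.372  ⇒  F = 270.39.

270.39°F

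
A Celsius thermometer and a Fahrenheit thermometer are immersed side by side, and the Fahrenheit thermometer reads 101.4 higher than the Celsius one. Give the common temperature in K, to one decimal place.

359.9 K

Let x be the Celsius reading; then the Fahrenheit reading is 1.8·x + 32.
(1.8·x + 32) - x = 101.4  ⇒  (0.8)·x = 69.4  ⇒  x = 86.7500°C.
In kelvin: 86.7500 + 273.15 = 359.9 K.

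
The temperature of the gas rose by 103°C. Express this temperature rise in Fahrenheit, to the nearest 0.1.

An interval of 1°C corresponds to 1.8°F.
103 × 1.8 = 185.4.

185.4°F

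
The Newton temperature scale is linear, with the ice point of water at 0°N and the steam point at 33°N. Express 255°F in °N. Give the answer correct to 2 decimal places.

First in Celsius: (255 - 32) × 5/9 = 123.8889°C.
Linearly onto the Newton scale: 0 + (123.8889 / 100) × (33 - 0) = 40.88°N.

40.88°N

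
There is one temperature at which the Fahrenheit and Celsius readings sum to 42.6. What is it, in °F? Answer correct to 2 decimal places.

Let F be the Fahrenheit reading. The Celsius reading is C = 5/9·F - 17.7778.
Require F + C = 42.6: (14/9)·F - 17.7778 = 42.6.
F = (42.6 + 17.7778) / (14/9) = 38.81.

38.81°F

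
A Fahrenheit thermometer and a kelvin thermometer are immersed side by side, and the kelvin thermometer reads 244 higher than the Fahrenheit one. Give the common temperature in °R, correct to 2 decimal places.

Let x be the Fahrenheit reading; then the kelvin reading is 5/9·x + 255.372.
(5/9·x + 255.372) - x = 244  ⇒  (-4/9)·x = -11.3722  ⇒  x = 25.5875°F.
In Celsius: (25.5875 - 32) × 5/9 = -3.5625°C.
In Rankine: -3.5625 × 1.8 + 491.67 = 485.26°R.

485.26°R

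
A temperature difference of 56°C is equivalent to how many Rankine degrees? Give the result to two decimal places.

100.80°R

For a temperature interval the offset drops out; only the factor 1.8 applies.
56 × 1.8 = 100.80.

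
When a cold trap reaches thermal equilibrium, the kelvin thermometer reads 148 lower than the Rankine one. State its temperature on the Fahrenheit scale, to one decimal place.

-126.7°F

Let x be the Rankine reading; then the kelvin reading is 5/9·x.
(5/9·x) - x = -148  ⇒  (-4/9)·x = -148  ⇒  x = 333.0000°R.
In Celsius: (333 - 491.67) × 5/9 = -88.1500°C.
In Fahrenheit: -88.1500 × 1.8 + 32 = -126.7°F.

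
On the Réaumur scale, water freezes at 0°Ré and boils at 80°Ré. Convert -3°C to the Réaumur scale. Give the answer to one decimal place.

-2.4°Ré

Linearly onto the Réaumur scale: 0 + (-3.0000 / 100) × (80 - 0) = -2.4°Ré.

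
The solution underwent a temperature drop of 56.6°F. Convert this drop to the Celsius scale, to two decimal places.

Only the scale ratio 5/9 matters for a change in temperature.
56.6 × 5/9 = 31.44.

31.44°C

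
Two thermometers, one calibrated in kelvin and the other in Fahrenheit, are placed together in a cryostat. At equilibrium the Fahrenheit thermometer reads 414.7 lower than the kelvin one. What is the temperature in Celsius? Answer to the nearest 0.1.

-216.9°C

Let x be the kelvin reading; then the Fahrenheit reading is 1.8·x - 459.67.
(1.8·x - 459.67) - x = -414.7  ⇒  (0.8)·x = 44.97  ⇒  x = 56.2125 K.
In Celsius: 56.2125 - 273.15 = -216.9°C.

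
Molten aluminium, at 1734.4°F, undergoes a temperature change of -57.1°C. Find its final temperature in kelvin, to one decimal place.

1161.8 K

Initial temperature in Celsius: (1734.4 - 32) × 5/9 = 945.7778°C.
Final Celsius temperature: 945.7778 - 57.1000 = 888.6778°C.
In kelvin: 888.6778 + 273.15 = 1161.8 K.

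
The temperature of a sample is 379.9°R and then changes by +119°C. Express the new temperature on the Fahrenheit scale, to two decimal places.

Initial temperature in Celsius: (379.9 - 491.67) × 5/9 = -62.0944°C.
Final Celsius temperature: -62.0944 + 119.0000 = 56.9056°C.
In Fahrenheit: 56.9056 × 1.8 + 32 = 134.43°F.

134.43°F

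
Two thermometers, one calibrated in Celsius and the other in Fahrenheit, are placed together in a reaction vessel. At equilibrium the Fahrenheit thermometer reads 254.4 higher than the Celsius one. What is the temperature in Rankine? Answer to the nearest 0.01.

Let x be the Celsius reading; then the Fahrenheit reading is 1.8·x + 32.
(1.8·x + 32) - x = 254.4  ⇒  (0.8)·x = 222.4  ⇒  x = 278.0000°C.
In Rankine: 278.0000 × 1.8 + 491.67 = 992.07°R.

992.07°R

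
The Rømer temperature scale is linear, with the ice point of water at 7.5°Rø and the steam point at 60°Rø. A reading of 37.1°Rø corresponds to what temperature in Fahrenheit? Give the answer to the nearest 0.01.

133.49°F

Linear interpolation between the fixed points: C = (37.1 - 7.5) × 100 / (60 - 7.5) = 56.3810°C.
Then 56.3810 × 1.8 + 32 = 133.49°F.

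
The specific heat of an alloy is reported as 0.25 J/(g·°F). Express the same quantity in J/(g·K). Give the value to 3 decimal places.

0.450 J/(g·K)

Since only a temperature interval is involved, the additive offset between the scales drops out.
A change of 1 K is a change of 1.8°F, so per K the value is 0.25 × 1.8 = 0.450.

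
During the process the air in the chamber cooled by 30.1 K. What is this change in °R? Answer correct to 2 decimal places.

54.18°R

An interval of 1 K corresponds to 1.8°R.
30.1 × 1.8 = 54.18.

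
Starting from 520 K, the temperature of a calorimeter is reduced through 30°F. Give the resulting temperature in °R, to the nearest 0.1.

Initial temperature in Celsius: 520 - 273.15 = 246.8500°C.
The 30°F change is an interval, so only the factor 5/9 applies: -30 × 5/9 = -16.6667°C.
Final Celsius temperature: 246.8500 - 16.6667 = 230.1833°C.
In Rankine: 230.1833 × 1.8 + 491.67 = 906.0°R.

906.0°R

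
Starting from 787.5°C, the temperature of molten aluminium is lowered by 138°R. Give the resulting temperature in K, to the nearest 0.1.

The 138°R change is an interval, so only the factor 5/9 applies: -138 × 5/9 = -76.6667°C.
Final Celsius temperature: 787.5000 - 76.6667 = 710.8333°C.
In kelvin: 710.8333 + 273.15 = 984.0 K.

984.0 K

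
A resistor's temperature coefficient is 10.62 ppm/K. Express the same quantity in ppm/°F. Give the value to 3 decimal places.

The quantity depends on a temperature interval, so only the ratio of degree sizes applies; the offset between the scales is irrelevant.
A change of 1°F is a change of 5/9 K, so per °F the value is 10.62 × 5/9 = 5.900.

5.900 ppm/°F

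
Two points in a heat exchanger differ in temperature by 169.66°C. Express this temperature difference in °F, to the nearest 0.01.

Only the scale ratio 1.8 matters for a change in temperature.
169.66 × 1.8 = 305.39.

305.39°F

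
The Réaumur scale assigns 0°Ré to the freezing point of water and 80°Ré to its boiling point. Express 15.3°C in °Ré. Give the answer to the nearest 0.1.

12.2°Ré

Linearly onto the Réaumur scale: 0 + (15.3000 / 100) × (80 - 0) = 12.2°Ré.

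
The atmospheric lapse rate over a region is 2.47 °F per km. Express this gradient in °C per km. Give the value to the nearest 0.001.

1.372 °C/km

The quantity depends on a temperature interval, so only the ratio of degree sizes applies; the offset between the scales is irrelevant.
A change of 1°F is a change of 5/9°C, so 2.47 × 5/9 = 1.372.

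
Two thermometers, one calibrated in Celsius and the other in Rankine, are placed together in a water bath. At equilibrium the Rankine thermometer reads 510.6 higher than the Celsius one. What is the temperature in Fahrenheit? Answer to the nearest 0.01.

74.59°F

Let x be the Celsius reading; then the Rankine reading is 1.8·x + 491.67.
(1.8·x + 491.67) - x = 510.6  ⇒  (0.8)·x = 18.93  ⇒  x = 23.6625°C.
In Fahrenheit: 23.6625 × 1.8 + 32 = 74.59°F.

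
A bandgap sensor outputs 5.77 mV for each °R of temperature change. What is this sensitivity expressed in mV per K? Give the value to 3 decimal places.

10.386 mV per K

The quantity depends on a temperature interval, so only the ratio of degree sizes applies; the offset between the scales is irrelevant.
A change of 1 K is a change of 1.8°R, so per K the value is 5.77 × 1.8 = 10.386.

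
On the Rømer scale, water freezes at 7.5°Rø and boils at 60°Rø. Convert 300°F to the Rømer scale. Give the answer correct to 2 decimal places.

First in Celsius: (300 - 32) × 5/9 = 148.8889°C.
Linearly onto the Rømer scale: 7.5 + (148.8889 / 100) × (60 - 7.5) = 85.67°Rø.

85.67°Rø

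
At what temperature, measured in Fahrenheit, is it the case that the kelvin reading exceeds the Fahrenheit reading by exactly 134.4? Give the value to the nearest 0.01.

Let F be the Fahrenheit reading. The kelvin reading is K = 5/9·F + 255.372.
Require K - F = 134.4: (-4/9)·F + 255.372 = 134.4.
F = (134.4 - 255.372) / (-4/9) = 272.19.

272.19°F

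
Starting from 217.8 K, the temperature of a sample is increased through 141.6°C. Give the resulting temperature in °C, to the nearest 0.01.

86.25°C

Initial temperature in Celsius: 217.8 - 273.15 = -55.3500°C.
Final Celsius temperature: -55.3500 + 141.6000 = 86.2500°C.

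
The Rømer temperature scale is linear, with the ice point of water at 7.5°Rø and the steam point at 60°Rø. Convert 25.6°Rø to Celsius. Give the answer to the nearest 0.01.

34.48°C

Linear interpolation between the fixed points: C = (25.6 - 7.5) × 100 / (60 - 7.5) = 34.4762°C.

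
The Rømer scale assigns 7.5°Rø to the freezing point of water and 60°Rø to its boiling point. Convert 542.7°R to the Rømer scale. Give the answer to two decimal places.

First in Celsius: (542.7 - 491.67) × 5/9 = 28.3500°C.
Linearly onto the Rømer scale: 7.5 + (28.3500 / 100) × (60 - 7.5) = 22.38°Rø.

22.38°Rø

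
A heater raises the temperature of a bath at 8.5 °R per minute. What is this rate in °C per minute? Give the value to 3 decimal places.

4.722 °C/minute

The quantity depends on a temperature interval, so only the ratio of degree sizes applies; the offset between the scales is irrelevant.
A change of 1°R is a change of 5/9°C, so 8.5 × 5/9 = 4.722.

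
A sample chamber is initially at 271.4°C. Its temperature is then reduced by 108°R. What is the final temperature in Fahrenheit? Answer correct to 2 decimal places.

The 108°R change is an interval, so only the factor 5/9 applies: -108 × 5/9 = -60.0000°C.
Final Celsius temperature: 271.4000 - 60.0000 = 211.4000°C.
In Fahrenheit: 211.4000 × 1.8 + 32 = 412.52°F.

412.52°F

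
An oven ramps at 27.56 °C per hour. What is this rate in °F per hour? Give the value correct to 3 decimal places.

49.608 °F/hour

The quantity depends on a temperature interval, so only the ratio of degree sizes applies; the offset between the scales is irrelevant.
A change of 1°C is a change of 1.8°F, so 27.56 × 1.8 = 49.608.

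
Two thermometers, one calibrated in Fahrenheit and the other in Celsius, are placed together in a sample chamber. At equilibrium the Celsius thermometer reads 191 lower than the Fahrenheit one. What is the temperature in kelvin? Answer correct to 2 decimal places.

471.90 K

Let x be the Fahrenheit reading; then the Celsius reading is 5/9·x - 17.7778.
(5/9·x - 17.7778) - x = -191  ⇒  (-4/9)·x = -173.222  ⇒  x = 389.7500°F.
In Celsius: (389.75 - 32) × 5/9 = 198.7500°C.
In kelvin: 198.7500 + 273.15 = 471.90 K.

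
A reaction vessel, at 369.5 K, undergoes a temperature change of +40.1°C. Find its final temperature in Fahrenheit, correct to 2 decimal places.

Initial temperature in Celsius: 369.5 - 273.15 = 96.3500°C.
Final Celsius temperature: 96.3500 + 40.1000 = 136.4500°C.
In Fahrenheit: 136.4500 × 1.8 + 32 = 277.61°F.

277.61°F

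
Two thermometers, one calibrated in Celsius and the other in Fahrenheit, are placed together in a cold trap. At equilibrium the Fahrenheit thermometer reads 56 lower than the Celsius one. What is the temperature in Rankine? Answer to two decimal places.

293.67°R

Let x be the Celsius reading; then the Fahrenheit reading is 1.8·x + 32.
(1.8·x + 32) - x = -56  ⇒  (0.8)·x = -88  ⇒  x = -110.0000°C.
In Rankine: -110.0000 × 1.8 + 491.67 = 293.67°R.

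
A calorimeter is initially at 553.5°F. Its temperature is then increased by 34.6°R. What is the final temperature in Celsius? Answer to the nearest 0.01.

308.94°C

Initial temperature in Celsius: (553.5 - 32) × 5/9 = 289.7222°C.
The 34.6°R change is an interval, so only the factor 5/9 applies: +34.6 × 5/9 = +19.2222°C.
Final Celsius temperature: 289.7222 + 19.2222 = 308.9444°C.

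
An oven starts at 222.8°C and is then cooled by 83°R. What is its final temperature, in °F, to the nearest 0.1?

The 83°R change is an interval, so only the factor 5/9 applies: -83 × 5/9 = -46.1111°C.
Final Celsius temperature: 222.8000 - 46.1111 = 176.6889°C.
In Fahrenheit: 176.6889 × 1.8 + 32 = 350.0°F.

350.0°F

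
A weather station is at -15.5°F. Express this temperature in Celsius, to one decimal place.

In Celsius: (-15.5 - 32) × 5/9 = -26.3889°C.

-26.4°C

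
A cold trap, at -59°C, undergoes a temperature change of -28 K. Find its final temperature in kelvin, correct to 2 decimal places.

The 28 K change is an interval; Kelvin and Celsius degrees are the same size, so ΔC = -28°C.
Final Celsius temperature: -59.0000 - 28.0000 = -87.0000°C.
In kelvin: -87.0000 + 273.15 = 186.15 K.

186.15 K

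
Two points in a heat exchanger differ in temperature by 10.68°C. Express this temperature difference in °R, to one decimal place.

Only the scale ratio 1.8 matters for a change in temperature.
10.68 × 1.8 = 19.2.

19.2°R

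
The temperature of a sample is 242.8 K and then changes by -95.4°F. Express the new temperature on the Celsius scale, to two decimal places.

-83.35°C

Initial temperature in Celsius: 242.8 - 273.15 = -30.3500°C.
The 95.4°F change is an interval, so only the factor 5/9 applies: -95.4 × 5/9 = -53.0000°C.
Final Celsius temperature: -30.3500 - 53.0000 = -83.3500°C.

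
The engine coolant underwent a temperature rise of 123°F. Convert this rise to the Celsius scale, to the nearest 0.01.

68.33°C

For a temperature interval the offset drops out; only the factor 5/9 applies.
123 × 5/9 = 68.33.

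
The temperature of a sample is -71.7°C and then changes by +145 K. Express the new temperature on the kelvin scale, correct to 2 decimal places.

346.45 K

The 145 K change is an interval; Kelvin and Celsius degrees are the same size, so ΔC = +145°C.
Final Celsius temperature: -71.7000 + 145.0000 = 73.3000°C.
In kelvin: 73.3000 + 273.15 = 346.45 K.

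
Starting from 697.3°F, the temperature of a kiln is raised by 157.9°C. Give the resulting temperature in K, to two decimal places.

800.66 K

Initial temperature in Celsius: (697.3 - 32) × 5/9 = 369.6111°C.
Final Celsius temperature: 369.6111 + 157.9000 = 527.5111°C.
In kelvin: 527.5111 + 273.15 = 800.66 K.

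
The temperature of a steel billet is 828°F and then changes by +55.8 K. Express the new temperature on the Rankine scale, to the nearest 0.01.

Initial temperature in Celsius: (828 - 32) × 5/9 = 442.2222°C.
The 55.8 K change is an interval; Kelvin and Celsius degrees are the same size, so ΔC = +55.8°C.
Final Celsius temperature: 442.2222 + 55.8000 = 498.0222°C.
In Rankine: 498.0222 × 1.8 + 491.67 = 1388.11°R.

1388.11°R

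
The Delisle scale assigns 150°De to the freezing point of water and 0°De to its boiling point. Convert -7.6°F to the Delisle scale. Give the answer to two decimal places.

First in Celsius: (-7.6 - 32) × 5/9 = -22.0000°C.
Linearly onto the Delisle scale: 150 + (-22.0000 / 100) × (0 - 150) = 183.00°De.

183.00°De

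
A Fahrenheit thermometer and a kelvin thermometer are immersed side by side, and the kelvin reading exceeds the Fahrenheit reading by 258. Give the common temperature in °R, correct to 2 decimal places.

453.76°R

Let x be the Fahrenheit reading; then the kelvin reading is 5/9·x + 255.372.
(5/9·x + 255.372) - x = 258  ⇒  (-4/9)·x = 2.62778  ⇒  x = -5.9125°F.
In Celsius: (-5.9125 - 32) × 5/9 = -21.0625°C.
In Rankine: -21.0625 × 1.8 + 491.67 = 453.76°R.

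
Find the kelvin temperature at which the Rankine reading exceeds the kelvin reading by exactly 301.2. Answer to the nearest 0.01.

Let K be the kelvin reading. The Rankine reading is R = 1.8·K.
Require R - K = 301.2: (0.8)·K = 301.2.
K = (301.2) / (0.8) = 376.50.

376.50 K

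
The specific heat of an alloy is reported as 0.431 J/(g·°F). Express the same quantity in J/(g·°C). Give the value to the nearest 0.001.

The quantity depends on a temperature interval, so only the ratio of degree sizes applies; the offset between the scales is irrelevant.
A change of 1°C is a change of 1.8°F, so per °C the value is 0.431 × 1.8 = 0.776.

0.776 J/(g·°C)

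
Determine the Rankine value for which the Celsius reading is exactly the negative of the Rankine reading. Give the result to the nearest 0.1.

Let R be the Rankine reading. The Celsius reading is C = 5/9·R - 273.15.
Require C = -1·R: 5/9·R - 273.15 = -1·R.
(14/9)·R = 273.15  ⇒  R = 175.6.

175.6°R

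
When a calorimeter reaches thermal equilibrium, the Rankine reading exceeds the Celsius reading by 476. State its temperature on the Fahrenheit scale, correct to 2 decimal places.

Let x be the Celsius reading; then the Rankine reading is 1.8·x + 491.67.
(1.8·x + 491.67) - x = 476  ⇒  (0.8)·x = -15.67  ⇒  x = -19.5875°C.
In Fahrenheit: -19.5875 × 1.8 + 32 = -3.26°F.

-3.26°F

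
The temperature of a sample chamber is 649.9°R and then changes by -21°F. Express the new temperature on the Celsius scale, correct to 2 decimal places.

76.24°C

Initial temperature in Celsius: (649.9 - 491.67) × 5/9 = 87.9056°C.
The 21°F change is an interval, so only the factor 5/9 applies: -21 × 5/9 = -11.6667°C.
Final Celsius temperature: 87.9056 - 11.6667 = 76.2389°C.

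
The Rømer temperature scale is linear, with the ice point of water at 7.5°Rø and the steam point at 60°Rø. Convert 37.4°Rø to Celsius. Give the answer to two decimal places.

Linear interpolation between the fixed points: C = (37.4 - 7.5) × 100 / (60 - 7.5) = 56.9524°C.

56.95°C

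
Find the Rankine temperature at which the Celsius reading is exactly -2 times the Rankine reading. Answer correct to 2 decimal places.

106.88°R

Let R be the Rankine reading. The Celsius reading is C = 5/9·R - 273.15.
Require C = -2·R: 5/9·R - 273.15 = -2·R.
(23/9)·R = 273.15  ⇒  R = 106.88.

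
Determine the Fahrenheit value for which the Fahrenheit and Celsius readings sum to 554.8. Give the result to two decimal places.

368.09°F

Let F be the Fahrenheit reading. The Celsius reading is C = 5/9·F - 17.7778.
Require F + C = 554.8: (14/9)·F - 17.7778 = 554.8.
F = (554.8 + 17.7778) / (14/9) = 368.09.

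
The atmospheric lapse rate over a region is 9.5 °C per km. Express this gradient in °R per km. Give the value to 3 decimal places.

The quantity depends on a temperature interval, so only the ratio of degree sizes applies; the offset between the scales is irrelevant.
A change of 1°C is a change of 1.8°R, so 9.5 × 1.8 = 17.100.

17.100 °R/km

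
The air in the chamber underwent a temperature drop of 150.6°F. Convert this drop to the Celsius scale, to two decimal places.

83.67°C

For a temperature interval the offset drops out; only the factor 5/9 applies.
150.6 × 5/9 = 83.67.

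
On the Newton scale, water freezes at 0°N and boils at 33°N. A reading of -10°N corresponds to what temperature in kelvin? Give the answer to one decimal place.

242.8 K

Linear interpolation between the fixed points: C = (-10 - 0) × 100 / (33 - 0) = -30.3030°C.
Then -30.3030 + 273.15 = 242.8 K.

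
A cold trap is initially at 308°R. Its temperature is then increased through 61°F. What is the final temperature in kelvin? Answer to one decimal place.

Initial temperature in Celsius: (308 - 491.67) × 5/9 = -102.0389°C.
The 61°F change is an interval, so only the factor 5/9 applies: +61 × 5/9 = +33.8889°C.
Final Celsius temperature: -102.0389 + 33.8889 = -68.1500°C.
In kelvin: -68.1500 + 273.15 = 205.0 K.

205.0 K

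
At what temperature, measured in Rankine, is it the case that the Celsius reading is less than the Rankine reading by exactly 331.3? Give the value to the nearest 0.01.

130.84°R

Let R be the Rankine reading. The Celsius reading is C = 5/9·R - 273.15.
Require C - R = -331.3: (-4/9)·R - 273.15 = -331.3.
R = (-331.3 + 273.15) / (-4/9) = 130.84.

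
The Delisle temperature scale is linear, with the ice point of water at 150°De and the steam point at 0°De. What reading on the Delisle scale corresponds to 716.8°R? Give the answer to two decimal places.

First in Celsius: (716.8 - 491.67) × 5/9 = 125.0722°C.
Linearly onto the Delisle scale: 150 + (125.0722 / 100) × (0 - 150) = -37.61°De.

-37.61°De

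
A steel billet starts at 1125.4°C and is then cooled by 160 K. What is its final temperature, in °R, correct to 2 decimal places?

The 160 K change is an interval; Kelvin and Celsius degrees are the same size, so ΔC = -160°C.
Final Celsius temperature: 1125.4000 - 160.0000 = 965.4000°C.
In Rankine: 965.4000 × 1.8 + 491.67 = 2229.39°R.

2229.39°R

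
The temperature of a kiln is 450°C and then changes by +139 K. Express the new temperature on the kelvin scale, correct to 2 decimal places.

862.15 K

The 139 K change is an interval; Kelvin and Celsius degrees are the same size, so ΔC = +139°C.
Final Celsius temperature: 450.0000 + 139.0000 = 589.0000°C.
In kelvin: 589.0000 + 273.15 = 862.15 K.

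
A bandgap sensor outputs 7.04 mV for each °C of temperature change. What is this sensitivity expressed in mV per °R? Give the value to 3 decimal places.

The quantity depends on a temperature interval, so only the ratio of degree sizes applies; the offset between the scales is irrelevant.
A change of 1°R is a change of 5/9°C, so per °R the value is 7.04 × 5/9 = 3.911.

3.911 mV per °R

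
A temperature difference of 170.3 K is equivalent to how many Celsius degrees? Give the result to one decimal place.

Kelvin and Celsius degrees are the same size, so the interval is unchanged: 170.3.

170.3°C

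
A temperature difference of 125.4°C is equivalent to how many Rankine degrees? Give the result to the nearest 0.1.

For a temperature interval the offset drops out; only the factor 1.8 applies.
125.4 × 1.8 = 225.7.

225.7°R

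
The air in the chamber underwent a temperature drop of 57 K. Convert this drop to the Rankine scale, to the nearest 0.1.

102.6°R

For a temperature interval the offset drops out; only the factor 1.8 applies.
57 × 1.8 = 102.6.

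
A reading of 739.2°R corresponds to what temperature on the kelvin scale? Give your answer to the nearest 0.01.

410.67 K

In Celsius: (739.2 - 491.67) × 5/9 = 137.5167°C.
In kelvin: 137.5167 + 273.15 = 410.67 K.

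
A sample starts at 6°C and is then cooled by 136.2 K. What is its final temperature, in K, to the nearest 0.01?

The 136.2 K change is an interval; Kelvin and Celsius degrees are the same size, so ΔC = -136.2°C.
Final Celsius temperature: 6.0000 - 136.2000 = -130.2000°C.
In kelvin: -130.2000 + 273.15 = 142.95 K.

142.95 K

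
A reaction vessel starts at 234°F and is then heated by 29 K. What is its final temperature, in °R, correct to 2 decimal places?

Initial temperature in Celsius: (234 - 32) × 5/9 = 112.2222°C.
The 29 K change is an interval; Kelvin and Celsius degrees are the same size, so ΔC = +29°C.
Final Celsius temperature: 112.2222 + 29.0000 = 141.2222°C.
In Rankine: 141.2222 × 1.8 + 491.67 = 745.87°R.

745.87°R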